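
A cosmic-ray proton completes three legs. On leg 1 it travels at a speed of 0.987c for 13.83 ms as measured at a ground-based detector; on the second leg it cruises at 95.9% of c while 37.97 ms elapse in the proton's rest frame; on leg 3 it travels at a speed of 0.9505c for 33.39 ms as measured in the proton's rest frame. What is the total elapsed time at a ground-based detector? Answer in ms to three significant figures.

Δt = 255 ms

Leg 1: 13.83 ms is already measured at a ground-based detector.
Leg 2: β = 0.959; γ = 1/√(1 − 0.959²) = 1/√0.08032 = 3.529; Δt_2 = 3.529 × 37.97 = 134.0 ms.
Leg 3: γ = 1/√(1 − 0.9505²) = 1/√0.09655 = 3.218; Δt_3 = 3.218 × 33.39 = 107.5 ms.
Total: 13.83 + 134.0 + 107.5 ms.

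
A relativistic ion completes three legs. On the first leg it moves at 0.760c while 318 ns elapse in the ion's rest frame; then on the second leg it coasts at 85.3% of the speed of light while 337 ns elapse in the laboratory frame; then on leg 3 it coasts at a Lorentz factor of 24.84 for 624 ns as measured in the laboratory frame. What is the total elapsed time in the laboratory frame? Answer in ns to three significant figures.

Leg 1: γ = 1/√(1 − 0.760²) = 1/√0.4224 = 1.539; Δt_1 = 1.539 × 318 = 489.3 ns.
Leg 2: 337 ns is already measured in the laboratory frame.
Leg 3: 624 ns is already measured in the laboratory frame.
Total: 489.3 + 337.0 + 624.0 ns.

Δt = 1450 ns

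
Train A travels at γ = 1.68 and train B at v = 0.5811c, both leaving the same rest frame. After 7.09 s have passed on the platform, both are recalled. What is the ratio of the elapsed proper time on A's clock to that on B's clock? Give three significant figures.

τ_A/τ_B = 0.731

A: γ = 1.68. B: γ = 1/√(1 − 0.5811²) = 1/√0.6623 = 1.229.
τ_A/τ_B = γ_B/γ_A = 1.229/1.680 = 0.7314, so τ_A/τ_B = 0.7314.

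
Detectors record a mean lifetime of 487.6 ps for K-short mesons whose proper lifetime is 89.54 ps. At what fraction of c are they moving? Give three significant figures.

γ = Δt/τ₀ = 487.6/89.54 = 5.446
β = √(1 − 1/γ²) = √(1 − 0.03372) = √0.9663

v = 0.983c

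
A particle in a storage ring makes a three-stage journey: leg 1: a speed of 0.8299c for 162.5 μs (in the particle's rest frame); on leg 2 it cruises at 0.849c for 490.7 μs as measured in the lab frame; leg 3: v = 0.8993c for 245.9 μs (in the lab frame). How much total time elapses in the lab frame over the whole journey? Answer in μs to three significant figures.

Leg 1: γ = 1/√(1 − 0.8299²) = 1/√0.3113 = 1.792; Δt_1 = 1.792 × 162.5 = 291.3 μs.
Leg 2: 490.7 μs is already measured in the lab frame.
Leg 3: 245.9 μs is already measured in the lab frame.
Total: 291.3 + 490.7 + 245.9 μs.

Δt = 1030 μs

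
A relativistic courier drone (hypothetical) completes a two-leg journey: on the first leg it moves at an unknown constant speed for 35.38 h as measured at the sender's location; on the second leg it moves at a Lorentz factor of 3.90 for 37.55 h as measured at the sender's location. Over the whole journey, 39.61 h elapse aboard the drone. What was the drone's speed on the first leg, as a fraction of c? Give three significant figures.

Leg 1: speed unknown; τ_1 = 35.38/γ_1.
Leg 2: γ = 3.90; τ_2 = 37.55/3.900 = 9.628 h.
Total proper time: τ_1 + 9.628 = 39.61, so τ_1 = 39.61 − 9.628 = 29.98 h.
γ_1 = 35.38/29.98 = 1.180; β = √(1 − 1/γ²) = √0.2819.

β = 0.531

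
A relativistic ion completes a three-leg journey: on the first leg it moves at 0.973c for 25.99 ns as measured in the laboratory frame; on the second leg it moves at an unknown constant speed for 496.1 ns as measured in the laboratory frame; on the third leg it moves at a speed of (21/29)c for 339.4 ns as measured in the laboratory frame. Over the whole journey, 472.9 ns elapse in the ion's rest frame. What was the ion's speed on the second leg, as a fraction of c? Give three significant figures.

β = 0.883

Leg 1: γ = 1/√(1 − 0.973²) = 1/√0.05327 = 4.333; τ_1 = 25.99/4.333 = 5.999 ns.
Leg 2: speed unknown; τ_2 = 496.1/γ_2.
Leg 3: γ = 1/√(1 − (21/29)²) = 29/20 = 1.450; τ_3 = 339.4/1.450 = 234.1 ns.
Total proper time: 5.999 + τ_2 + 234.1 = 472.9, so τ_2 = 472.9 − 240.1 = 232.8 ns.
γ_2 = 496.1/232.8 = 2.131; β = √(1 − 1/γ²) = √0.7797.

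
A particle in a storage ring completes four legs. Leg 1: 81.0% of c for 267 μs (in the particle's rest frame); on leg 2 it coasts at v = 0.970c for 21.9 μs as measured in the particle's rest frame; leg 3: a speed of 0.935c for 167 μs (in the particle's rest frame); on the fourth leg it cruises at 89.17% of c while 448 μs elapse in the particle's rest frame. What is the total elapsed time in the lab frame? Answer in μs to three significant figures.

Leg 1: β = 0.810; γ = 1/√(1 − 0.810²) = 1/√0.3439 = 1.705; Δt_1 = 1.705 × 267 = 455.3 μs.
Leg 2: γ = 1/√(1 − 0.970²) = 1/√0.05910 = 4.113; Δt_2 = 4.113 × 21.9 = 90.08 μs.
Leg 3: γ = 1/√(1 − 0.935²) = 1/√0.1258 = 2.820; Δt_3 = 2.820 × 167 = 470.9 μs.
Leg 4: β = 0.8917; γ = 1/√(1 − 0.8917²) = 1/√0.2049 = 2.209; Δt_4 = 2.209 × 448 = 989.8 μs.
Total: 455.3 + 90.08 + 470.9 + 989.8 μs.

Δt = 2010 μs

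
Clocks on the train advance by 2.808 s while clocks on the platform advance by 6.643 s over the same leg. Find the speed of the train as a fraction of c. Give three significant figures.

v = 0.906c

The proper time is measured on the train (both events occur at the train's location); Δt is measured on the platform. γ = Δt/τ = 6.643/2.808 = 2.366.
β = √(1 − 1/γ²) = √(1 − 0.1787) = √0.8213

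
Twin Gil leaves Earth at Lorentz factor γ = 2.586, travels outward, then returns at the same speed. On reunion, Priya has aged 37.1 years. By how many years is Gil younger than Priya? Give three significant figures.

γ = 2.586
Gil's elapsed proper time: τ = 37.1/2.586 = 14.35 years.
Age gap = Δt − τ = 37.1 − 14.35 years.

Δt − τ = 22.8 years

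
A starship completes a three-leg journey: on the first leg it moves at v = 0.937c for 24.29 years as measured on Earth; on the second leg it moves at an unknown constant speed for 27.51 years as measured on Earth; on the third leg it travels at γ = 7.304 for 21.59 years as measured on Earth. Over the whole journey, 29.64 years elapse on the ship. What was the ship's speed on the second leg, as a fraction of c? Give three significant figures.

β = 0.750

Leg 1: γ = 1/√(1 − 0.937²) = 1/√0.1220 = 2.863; τ_1 = 24.29/2.863 = 8.485 years.
Leg 2: speed unknown; τ_2 = 27.51/γ_2.
Leg 3: γ = 7.304; τ_3 = 21.59/7.304 = 2.956 years.
Total proper time: 8.485 + τ_2 + 2.956 = 29.64, so τ_2 = 29.64 − 11.44 = 18.20 years.
γ_2 = 27.51/18.20 = 1.512; β = √(1 − 1/γ²) = √0.5624.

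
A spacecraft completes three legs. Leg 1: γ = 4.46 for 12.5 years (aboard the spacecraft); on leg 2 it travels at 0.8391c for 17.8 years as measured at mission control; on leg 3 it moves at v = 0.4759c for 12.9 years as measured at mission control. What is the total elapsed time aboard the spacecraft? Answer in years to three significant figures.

τ = 33.5 years

Leg 1: 12.5 years is already measured aboard the spacecraft.
Leg 2: γ = 1/√(1 − 0.8391²) = 1/√0.2959 = 1.838; τ_2 = 17.8/1.838 = 9.683 years.
Leg 3: γ = 1/√(1 − 0.4759²) = 1/√0.7735 = 1.137; τ_3 = 12.9/1.137 = 11.35 years.
Total: 12.50 + 9.683 + 11.35 years.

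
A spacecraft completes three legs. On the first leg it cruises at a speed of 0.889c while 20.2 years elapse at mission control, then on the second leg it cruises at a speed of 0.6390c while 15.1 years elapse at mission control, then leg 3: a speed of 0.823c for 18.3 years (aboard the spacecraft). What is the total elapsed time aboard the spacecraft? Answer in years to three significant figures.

Leg 1: γ = 1/√(1 − 0.889²) = 1/√0.2097 = 2.184; τ_1 = 20.2/2.184 = 9.250 years.
Leg 2: γ = 1/√(1 − 0.6390²) = 1/√0.5917 = 1.300; τ_2 = 15.1/1.300 = 11.62 years.
Leg 3: 18.3 years is already measured aboard the spacecraft.
Total: 9.250 + 11.62 + 18.30 years.

τ = 39.2 years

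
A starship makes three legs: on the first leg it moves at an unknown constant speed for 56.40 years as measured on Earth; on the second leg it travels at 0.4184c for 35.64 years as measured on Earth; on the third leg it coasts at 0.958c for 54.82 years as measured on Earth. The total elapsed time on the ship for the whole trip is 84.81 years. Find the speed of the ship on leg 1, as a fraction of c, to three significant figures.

Leg 1: speed unknown; τ_1 = 56.40/γ_1.
Leg 2: γ = 1/√(1 − 0.4184²) = 1/√0.8249 = 1.101; τ_2 = 35.64/1.101 = 32.37 years.
Leg 3: γ = 1/√(1 − 0.958²) = 1/√0.08224 = 3.487; τ_3 = 54.82/3.487 = 15.72 years.
Total proper time: τ_1 + 32.37 + 15.72 = 84.81, so τ_1 = 84.81 − 48.09 = 36.72 years.
γ_1 = 56.40/36.72 = 1.536; β = √(1 − 1/γ²) = √0.5761.

β = 0.759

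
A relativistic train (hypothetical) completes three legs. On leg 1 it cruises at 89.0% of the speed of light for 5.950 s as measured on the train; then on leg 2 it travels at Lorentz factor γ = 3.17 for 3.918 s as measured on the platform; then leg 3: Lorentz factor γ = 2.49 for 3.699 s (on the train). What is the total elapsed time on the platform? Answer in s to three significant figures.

Leg 1: β = 0.890; γ = 1/√(1 − 0.890²) = 1/√0.2079 = 2.193; Δt_1 = 2.193 × 5.950 = 13.05 s.
Leg 2: 3.918 s is already measured on the platform.
Leg 3: γ = 2.49; Δt_3 = 2.490 × 3.699 = 9.211 s.
Total: 13.05 + 3.918 + 9.211 s.

Δt = 26.2 s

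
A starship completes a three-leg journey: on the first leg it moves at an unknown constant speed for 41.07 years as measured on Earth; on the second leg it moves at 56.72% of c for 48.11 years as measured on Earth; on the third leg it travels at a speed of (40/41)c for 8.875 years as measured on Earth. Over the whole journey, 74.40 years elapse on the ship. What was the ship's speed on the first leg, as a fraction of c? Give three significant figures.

β = 0.601

Leg 1: speed unknown; τ_1 = 41.07/γ_1.
Leg 2: β = 0.5672; γ = 1/√(1 − 0.5672²) = 1/√0.6783 = 1.214; τ_2 = 48.11/1.214 = 39.62 years.
Leg 3: γ = 1/√(1 − (40/41)²) = 41/9 ≈ 4.556; τ_3 = 8.875/4.556 = 1.948 years.
Total proper time: τ_1 + 39.62 + 1.948 = 74.40, so τ_1 = 74.40 − 41.57 = 32.83 years.
γ_1 = 41.07/32.83 = 1.251; β = √(1 − 1/γ²) = √0.3610.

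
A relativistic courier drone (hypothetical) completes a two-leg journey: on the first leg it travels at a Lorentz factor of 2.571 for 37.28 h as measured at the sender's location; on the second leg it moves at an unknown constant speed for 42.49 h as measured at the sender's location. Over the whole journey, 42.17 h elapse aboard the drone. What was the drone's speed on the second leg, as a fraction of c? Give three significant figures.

β = 0.759

Leg 1: γ = 2.571; τ_1 = 37.28/2.571 = 14.50 h.
Leg 2: speed unknown; τ_2 = 42.49/γ_2.
Total proper time: 14.50 + τ_2 = 42.17, so τ_2 = 42.17 − 14.50 = 27.67 h.
γ_2 = 42.49/27.67 = 1.536; β = √(1 − 1/γ²) = √0.5759.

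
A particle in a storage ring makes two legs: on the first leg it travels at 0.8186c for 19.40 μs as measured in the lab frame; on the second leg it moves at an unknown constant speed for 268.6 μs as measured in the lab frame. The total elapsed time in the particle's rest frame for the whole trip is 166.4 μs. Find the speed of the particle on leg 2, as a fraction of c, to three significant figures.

Leg 1: γ = 1/√(1 − 0.8186²) = 1/√0.3299 = 1.741; τ_1 = 19.40/1.741 = 11.14 μs.
Leg 2: speed unknown; τ_2 = 268.6/γ_2.
Total proper time: 11.14 + τ_2 = 166.4, so τ_2 = 166.4 − 11.14 = 155.3 μs.
γ_2 = 268.6/155.3 = 1.730; β = √(1 − 1/γ²) = √0.6659.

β = 0.816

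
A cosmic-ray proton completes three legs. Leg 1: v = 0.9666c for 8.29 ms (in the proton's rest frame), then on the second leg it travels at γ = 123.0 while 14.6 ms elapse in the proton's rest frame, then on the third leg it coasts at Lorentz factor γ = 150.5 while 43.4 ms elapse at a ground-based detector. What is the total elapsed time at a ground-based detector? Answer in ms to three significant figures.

Leg 1: γ = 1/√(1 − 0.9666²) = 1/√0.06568 = 3.902; Δt_1 = 3.902 × 8.29 = 32.35 ms.
Leg 2: γ = 123.0; Δt_2 = 123.0 × 14.6 = 1796 ms.
Leg 3: 43.4 ms is already measured at a ground-based detector.
Total: 32.35 + 1796 + 43.40 ms.

Δt = 1870 ms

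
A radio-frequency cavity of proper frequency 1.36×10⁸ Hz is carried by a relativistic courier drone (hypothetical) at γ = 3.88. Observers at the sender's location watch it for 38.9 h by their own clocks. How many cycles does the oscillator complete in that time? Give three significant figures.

N = 4.91×10¹²

γ = 3.88
During 38.9 h of lab time, the oscillator's proper time advances by τ = Δt/γ = 38.9/3.880 = 10.03 h = 3.609×10⁴ s.
N = f × τ = 1.36×10⁸ × 3.609×10⁴ = 4.909×10¹².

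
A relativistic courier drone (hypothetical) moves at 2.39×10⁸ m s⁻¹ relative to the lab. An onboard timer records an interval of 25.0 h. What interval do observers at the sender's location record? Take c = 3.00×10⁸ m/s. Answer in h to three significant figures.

Δt = 41.4 h

β = 2.39×10⁸/3.00×10⁸ = 0.7967; γ = 1/√(1 − 0.7967²) = 1.654
The interval measured aboard the drone is the proper time (both events occur at the same place in that frame); the lab-frame interval is Δt = γτ = 1.654 × 25.0 h.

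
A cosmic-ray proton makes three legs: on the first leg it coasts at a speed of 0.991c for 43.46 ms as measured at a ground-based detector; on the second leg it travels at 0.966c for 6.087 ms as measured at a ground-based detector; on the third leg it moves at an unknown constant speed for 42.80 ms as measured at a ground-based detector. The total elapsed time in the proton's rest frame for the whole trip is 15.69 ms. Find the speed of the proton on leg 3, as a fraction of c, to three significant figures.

Leg 1: γ = 1/√(1 − 0.991²) = 1/√0.01792 = 7.470; τ_1 = 43.46/7.470 = 5.818 ms.
Leg 2: γ = 1/√(1 − 0.966²) = 1/√0.06684 = 3.868; τ_2 = 6.087/3.868 = 1.574 ms.
Leg 3: speed unknown; τ_3 = 42.80/γ_3.
Total proper time: 5.818 + 1.574 + τ_3 = 15.69, so τ_3 = 15.69 − 7.391 = 8.299 ms.
γ_3 = 42.80/8.299 = 5.157; β = √(1 − 1/γ²) = √0.9624.

β = 0.981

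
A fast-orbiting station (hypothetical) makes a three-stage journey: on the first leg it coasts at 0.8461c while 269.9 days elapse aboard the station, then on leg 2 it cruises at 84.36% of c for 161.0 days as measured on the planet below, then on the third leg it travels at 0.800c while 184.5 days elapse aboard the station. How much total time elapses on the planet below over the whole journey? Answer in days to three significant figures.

Δt = 975 days

Leg 1: γ = 1/√(1 − 0.8461²) = 1/√0.2841 = 1.876; Δt_1 = 1.876 × 269.9 = 506.4 days.
Leg 2: 161.0 days is already measured on the planet below.
Leg 3: γ = 1/√(1 − 0.800²) = 5/3 ≈ 1.667; Δt_3 = 1.667 × 184.5 = 307.5 days.
Total: 506.4 + 161.0 + 307.5 days.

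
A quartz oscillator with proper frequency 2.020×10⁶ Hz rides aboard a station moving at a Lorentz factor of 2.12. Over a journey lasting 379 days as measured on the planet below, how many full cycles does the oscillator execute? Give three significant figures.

γ = 2.12
The oscillator's own cycle count is N = f × τ where τ is the proper time aboard the station. τ = Δt/γ = 379/2.120 = 178.8 days = 1.545×10⁷ s.
N = 2.020×10⁶ × 1.545×10⁷ = 3.120×10¹³.

N = 3.12×10¹³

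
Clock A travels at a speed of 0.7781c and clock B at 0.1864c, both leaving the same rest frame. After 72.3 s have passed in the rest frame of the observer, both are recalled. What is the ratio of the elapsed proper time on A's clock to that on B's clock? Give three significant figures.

τ_A/τ_B = 0.639

A: γ = 1/√(1 − 0.7781²) = 1/√0.3946 = 1.592. B: γ = 1/√(1 − 0.1864²) = 1/√0.9653 = 1.018.
τ_A/τ_B = γ_B/γ_A = 1.018/1.592 = 0.6393, so τ_A/τ_B = 0.6393.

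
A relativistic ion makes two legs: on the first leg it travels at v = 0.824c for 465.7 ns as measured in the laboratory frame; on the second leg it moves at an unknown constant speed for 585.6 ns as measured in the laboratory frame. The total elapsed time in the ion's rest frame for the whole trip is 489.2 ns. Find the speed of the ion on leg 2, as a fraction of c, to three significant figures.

Leg 1: γ = 1/√(1 − 0.824²) = 1/√0.3210 = 1.765; τ_1 = 465.7/1.765 = 263.9 ns.
Leg 2: speed unknown; τ_2 = 585.6/γ_2.
Total proper time: 263.9 + τ_2 = 489.2, so τ_2 = 489.2 − 263.9 = 225.3 ns.
γ_2 = 585.6/225.3 = 2.599; β = √(1 − 1/γ²) = √0.8519.

β = 0.923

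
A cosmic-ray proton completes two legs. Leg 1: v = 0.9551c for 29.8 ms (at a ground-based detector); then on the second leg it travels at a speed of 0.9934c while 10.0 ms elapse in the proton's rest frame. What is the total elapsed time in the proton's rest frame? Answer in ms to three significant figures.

τ = 18.8 ms

Leg 1: γ = 1/√(1 − 0.9551²) = 1/√0.08778 = 3.375; τ_1 = 29.8/3.375 = 8.829 ms.
Leg 2: 10.0 ms is already measured in the proton's rest frame.
Total: 8.829 + 10.00 ms.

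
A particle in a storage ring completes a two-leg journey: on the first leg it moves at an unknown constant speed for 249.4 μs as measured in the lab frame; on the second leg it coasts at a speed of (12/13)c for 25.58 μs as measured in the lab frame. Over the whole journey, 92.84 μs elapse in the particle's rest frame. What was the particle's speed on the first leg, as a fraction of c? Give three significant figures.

Leg 1: speed unknown; τ_1 = 249.4/γ_1.
Leg 2: γ = 1/√(1 − (12/13)²) = 13/5 = 2.600; τ_2 = 25.58/2.600 = 9.838 μs.
Total proper time: τ_1 + 9.838 = 92.84, so τ_1 = 92.84 − 9.838 = 83.00 μs.
γ_1 = 249.4/83.00 = 3.005; β = √(1 − 1/γ²) = √0.8892.

β = 0.943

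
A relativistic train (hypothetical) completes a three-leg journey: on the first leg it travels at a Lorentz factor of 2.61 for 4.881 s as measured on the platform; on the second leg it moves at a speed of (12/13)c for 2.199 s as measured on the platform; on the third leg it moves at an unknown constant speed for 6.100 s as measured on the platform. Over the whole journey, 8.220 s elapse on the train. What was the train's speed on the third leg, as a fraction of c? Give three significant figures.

Leg 1: γ = 2.61; τ_1 = 4.881/2.610 = 1.870 s.
Leg 2: γ = 1/√(1 − (12/13)²) = 13/5 = 2.600; τ_2 = 2.199/2.600 = 0.8458 s.
Leg 3: speed unknown; τ_3 = 6.100/γ_3.
Total proper time: 1.870 + 0.8458 + τ_3 = 8.220, so τ_3 = 8.220 − 2.716 = 5.504 s.
γ_3 = 6.100/5.504 = 1.108; β = √(1 − 1/γ²) = √0.1858.

β = 0.431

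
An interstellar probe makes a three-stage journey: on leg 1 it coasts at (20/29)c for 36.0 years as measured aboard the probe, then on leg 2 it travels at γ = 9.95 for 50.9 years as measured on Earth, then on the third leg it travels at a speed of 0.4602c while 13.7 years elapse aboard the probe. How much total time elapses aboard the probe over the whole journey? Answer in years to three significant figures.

τ = 54.8 years

Leg 1: 36.0 years is already measured aboard the probe.
Leg 2: γ = 9.95; τ_2 = 50.9/9.950 = 5.116 years.
Leg 3: 13.7 years is already measured aboard the probe.
Total: 36.00 + 5.116 + 13.70 years.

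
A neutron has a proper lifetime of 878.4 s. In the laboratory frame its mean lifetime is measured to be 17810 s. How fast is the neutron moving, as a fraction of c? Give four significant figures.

γ = Δt/τ₀ = 17810/878.4 = 20.28
β = √(1 − 1/γ²) = √(1 − 0.002433) = √0.9976

β = 0.9988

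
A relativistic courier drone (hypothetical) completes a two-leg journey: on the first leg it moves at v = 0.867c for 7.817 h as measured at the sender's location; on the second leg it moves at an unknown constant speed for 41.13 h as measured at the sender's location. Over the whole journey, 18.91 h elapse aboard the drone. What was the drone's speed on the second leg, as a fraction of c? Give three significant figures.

β = 0.931

Leg 1: γ = 1/√(1 − 0.867²) = 1/√0.2483 = 2.007; τ_1 = 7.817/2.007 = 3.895 h.
Leg 2: speed unknown; τ_2 = 41.13/γ_2.
Total proper time: 3.895 + τ_2 = 18.91, so τ_2 = 18.91 − 3.895 = 15.01 h.
γ_2 = 41.13/15.01 = 2.739; β = √(1 − 1/γ²) = √0.8667.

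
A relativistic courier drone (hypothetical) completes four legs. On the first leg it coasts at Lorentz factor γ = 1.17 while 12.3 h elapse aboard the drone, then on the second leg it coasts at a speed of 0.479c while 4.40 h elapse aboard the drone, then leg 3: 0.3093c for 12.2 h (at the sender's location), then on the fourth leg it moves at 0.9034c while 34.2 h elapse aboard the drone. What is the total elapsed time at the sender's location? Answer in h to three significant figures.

Leg 1: γ = 1.17; Δt_1 = 1.170 × 12.3 = 14.39 h.
Leg 2: γ = 1/√(1 − 0.479²) = 1/√0.7706 = 1.139; Δt_2 = 1.139 × 4.40 = 5.012 h.
Leg 3: 12.2 h is already measured at the sender's location.
Leg 4: γ = 1/√(1 − 0.9034²) = 1/√0.1839 = 2.332; Δt_4 = 2.332 × 34.2 = 79.76 h.
Total: 14.39 + 5.012 + 12.20 + 79.76 h.

Δt = 111 h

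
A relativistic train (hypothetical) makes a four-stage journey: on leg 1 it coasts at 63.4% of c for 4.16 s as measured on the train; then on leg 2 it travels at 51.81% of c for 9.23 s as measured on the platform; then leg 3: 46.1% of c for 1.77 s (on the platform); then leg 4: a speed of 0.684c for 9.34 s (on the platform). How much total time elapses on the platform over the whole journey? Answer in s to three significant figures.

Δt = 25.7 s

Leg 1: β = 0.634; γ = 1/√(1 − 0.634²) = 1/√0.5980 = 1.293; Δt_1 = 1.293 × 4.16 = 5.379 s.
Leg 2: 9.23 s is already measured on the platform.
Leg 3: 1.77 s is already measured on the platform.
Leg 4: 9.34 s is already measured on the platform.
Total: 5.379 + 9.230 + 1.770 + 9.340 s.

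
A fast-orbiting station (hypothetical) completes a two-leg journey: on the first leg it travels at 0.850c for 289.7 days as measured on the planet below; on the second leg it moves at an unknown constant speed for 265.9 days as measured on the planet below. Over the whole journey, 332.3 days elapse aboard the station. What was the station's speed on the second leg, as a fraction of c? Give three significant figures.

Leg 1: γ = 1/√(1 − 0.850²) = 1/√0.2775 = 1.898; τ_1 = 289.7/1.898 = 152.6 days.
Leg 2: speed unknown; τ_2 = 265.9/γ_2.
Total proper time: 152.6 + τ_2 = 332.3, so τ_2 = 332.3 − 152.6 = 179.7 days.
γ_2 = 265.9/179.7 = 1.480; β = √(1 − 1/γ²) = √0.5433.

β = 0.737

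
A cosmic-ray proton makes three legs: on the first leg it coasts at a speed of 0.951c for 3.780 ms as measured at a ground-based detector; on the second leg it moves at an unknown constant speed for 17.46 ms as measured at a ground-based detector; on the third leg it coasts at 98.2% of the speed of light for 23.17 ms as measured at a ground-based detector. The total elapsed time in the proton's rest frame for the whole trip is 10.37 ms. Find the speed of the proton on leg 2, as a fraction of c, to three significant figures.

Leg 1: γ = 1/√(1 − 0.951²) = 1/√0.09560 = 3.234; τ_1 = 3.780/3.234 = 1.169 ms.
Leg 2: speed unknown; τ_2 = 17.46/γ_2.
Leg 3: β = 0.982; γ = 1/√(1 − 0.982²) = 1/√0.03568 = 5.294; τ_3 = 23.17/5.294 = 4.376 ms.
Total proper time: 1.169 + τ_2 + 4.376 = 10.37, so τ_2 = 10.37 − 5.545 = 4.825 ms.
γ_2 = 17.46/4.825 = 3.619; β = √(1 − 1/γ²) = √0.9236.

β = 0.961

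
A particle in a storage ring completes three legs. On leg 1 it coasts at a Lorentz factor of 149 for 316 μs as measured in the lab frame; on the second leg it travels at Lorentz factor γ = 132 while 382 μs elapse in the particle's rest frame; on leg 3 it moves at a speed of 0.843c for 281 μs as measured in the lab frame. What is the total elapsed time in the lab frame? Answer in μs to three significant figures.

Leg 1: 316 μs is already measured in the lab frame.
Leg 2: γ = 132; Δt_2 = 132.0 × 382 = 5.042×10⁴ μs.
Leg 3: 281 μs is already measured in the lab frame.
Total: 316.0 + 5.042×10⁴ + 281.0 μs.

Δt = 5.10×10⁴ μs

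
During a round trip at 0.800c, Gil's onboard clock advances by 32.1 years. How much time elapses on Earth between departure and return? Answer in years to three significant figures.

Δt = 53.5 years

γ = 1/√(1 − 0.800²) = 5/3 ≈ 1.667
Earth-frame duration is the dilated interval: Δt = γτ = 1.667 × 32.1 years.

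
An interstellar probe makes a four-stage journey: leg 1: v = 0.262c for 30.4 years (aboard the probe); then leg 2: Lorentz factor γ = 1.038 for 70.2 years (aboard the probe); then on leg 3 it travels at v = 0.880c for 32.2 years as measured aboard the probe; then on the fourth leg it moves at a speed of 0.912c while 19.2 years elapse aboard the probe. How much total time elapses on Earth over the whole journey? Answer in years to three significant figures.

Δt = 219 years

Leg 1: γ = 1/√(1 − 0.262²) = 1/√0.9314 = 1.036; Δt_1 = 1.036 × 30.4 = 31.50 years.
Leg 2: γ = 1.038; Δt_2 = 1.038 × 70.2 = 72.87 years.
Leg 3: γ = 1/√(1 − 0.880²) = 1/√0.2256 = 2.105; Δt_3 = 2.105 × 32.2 = 67.79 years.
Leg 4: γ = 1/√(1 − 0.912²) = 1/√0.1683 = 2.438; Δt_4 = 2.438 × 19.2 = 46.81 years.
Total: 31.50 + 72.87 + 67.79 + 46.81 years.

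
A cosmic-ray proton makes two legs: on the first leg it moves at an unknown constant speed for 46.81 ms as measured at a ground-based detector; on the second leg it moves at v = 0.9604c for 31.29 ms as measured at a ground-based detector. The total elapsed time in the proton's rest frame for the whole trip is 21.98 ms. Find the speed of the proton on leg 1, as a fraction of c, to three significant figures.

β = 0.959

Leg 1: speed unknown; τ_1 = 46.81/γ_1.
Leg 2: γ = 1/√(1 − 0.9604²) = 1/√0.07763 = 3.589; τ_2 = 31.29/3.589 = 8.718 ms.
Total proper time: τ_1 + 8.718 = 21.98, so τ_1 = 21.98 − 8.718 = 13.26 ms.
γ_1 = 46.81/13.26 = 3.530; β = √(1 − 1/γ²) = √0.9197.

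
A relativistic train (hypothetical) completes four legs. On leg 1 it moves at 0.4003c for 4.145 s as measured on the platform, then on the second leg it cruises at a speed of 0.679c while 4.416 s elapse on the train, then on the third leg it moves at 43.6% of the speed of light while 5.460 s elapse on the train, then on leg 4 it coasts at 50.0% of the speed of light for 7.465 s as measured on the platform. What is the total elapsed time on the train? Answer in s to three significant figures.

Leg 1: γ = 1/√(1 − 0.4003²) = 1/√0.8398 = 1.091; τ_1 = 4.145/1.091 = 3.798 s.
Leg 2: 4.416 s is already measured on the train.
Leg 3: 5.460 s is already measured on the train.
Leg 4: β = 0.500; γ = 1/√(1 − 0.500²) = 1/√0.7500 = 1.155; τ_4 = 7.465/1.155 = 6.465 s.
Total: 3.798 + 4.416 + 5.460 + 6.465 s.

τ = 20.1 s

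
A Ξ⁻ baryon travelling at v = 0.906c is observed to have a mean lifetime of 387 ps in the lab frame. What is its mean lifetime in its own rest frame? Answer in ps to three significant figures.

τ₀ = 164 ps

γ = 1/√(1 − 0.906²) = 1/√0.1792 = 2.363
The lab-frame lifetime is the dilated interval; the proper lifetime is τ₀ = Δt/γ = 387/2.363 ps.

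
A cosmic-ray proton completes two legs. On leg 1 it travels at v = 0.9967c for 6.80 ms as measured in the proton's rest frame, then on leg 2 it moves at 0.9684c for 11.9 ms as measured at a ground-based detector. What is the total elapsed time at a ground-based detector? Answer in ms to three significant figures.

Leg 1: γ = 1/√(1 − 0.9967²) = 1/√0.006589 = 12.32; Δt_1 = 12.32 × 6.80 = 83.77 ms.
Leg 2: 11.9 ms is already measured at a ground-based detector.
Total: 83.77 + 11.90 ms.

Δt = 95.7 ms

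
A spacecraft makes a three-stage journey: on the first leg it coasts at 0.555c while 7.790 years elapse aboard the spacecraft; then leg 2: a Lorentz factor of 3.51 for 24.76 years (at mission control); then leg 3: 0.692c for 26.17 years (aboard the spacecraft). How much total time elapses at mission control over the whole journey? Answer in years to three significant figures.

Δt = 70.4 years

Leg 1: γ = 1/√(1 − 0.555²) = 1/√0.6920 = 1.202; Δt_1 = 1.202 × 7.790 = 9.365 years.
Leg 2: 24.76 years is already measured at mission control.
Leg 3: γ = 1/√(1 − 0.692²) = 1/√0.5211 = 1.385; Δt_3 = 1.385 × 26.17 = 36.25 years.
Total: 9.365 + 24.76 + 36.25 years.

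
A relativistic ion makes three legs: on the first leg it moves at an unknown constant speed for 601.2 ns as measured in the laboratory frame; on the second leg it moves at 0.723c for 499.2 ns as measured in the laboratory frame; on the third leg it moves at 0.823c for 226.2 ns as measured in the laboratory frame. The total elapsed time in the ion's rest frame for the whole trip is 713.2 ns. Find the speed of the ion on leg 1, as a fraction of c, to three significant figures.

Leg 1: speed unknown; τ_1 = 601.2/γ_1.
Leg 2: γ = 1/√(1 − 0.723²) = 1/√0.4773 = 1.447; τ_2 = 499.2/1.447 = 344.9 ns.
Leg 3: γ = 1/√(1 − 0.823²) = 1/√0.3227 = 1.760; τ_3 = 226.2/1.760 = 128.5 ns.
Total proper time: τ_1 + 344.9 + 128.5 = 713.2, so τ_1 = 713.2 − 473.4 = 239.8 ns.
γ_1 = 601.2/239.8 = 2.507; β = √(1 − 1/γ²) = √0.8409.

β = 0.917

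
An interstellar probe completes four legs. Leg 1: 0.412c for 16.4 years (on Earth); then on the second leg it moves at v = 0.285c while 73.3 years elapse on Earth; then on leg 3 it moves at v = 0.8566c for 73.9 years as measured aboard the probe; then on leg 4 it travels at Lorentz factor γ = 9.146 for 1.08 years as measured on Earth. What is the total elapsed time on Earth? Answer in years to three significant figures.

Leg 1: 16.4 years is already measured on Earth.
Leg 2: 73.3 years is already measured on Earth.
Leg 3: γ = 1/√(1 − 0.8566²) = 1/√0.2662 = 1.938; Δt_3 = 1.938 × 73.9 = 143.2 years.
Leg 4: 1.08 years is already measured on Earth.
Total: 16.40 + 73.30 + 143.2 + 1.080 years.

Δt = 234 years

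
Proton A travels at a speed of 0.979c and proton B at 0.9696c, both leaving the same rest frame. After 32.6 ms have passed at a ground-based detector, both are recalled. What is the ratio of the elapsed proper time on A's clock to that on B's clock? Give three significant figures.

A: γ = 1/√(1 − 0.979²) = 1/√0.04156 = 4.905. B: γ = 1/√(1 − 0.9696²) = 1/√0.05988 = 4.087.
τ_A/τ_B = γ_B/γ_A = 4.087/4.905 = 0.8331, so τ_A/τ_B = 0.8331.

τ_A/τ_B = 0.833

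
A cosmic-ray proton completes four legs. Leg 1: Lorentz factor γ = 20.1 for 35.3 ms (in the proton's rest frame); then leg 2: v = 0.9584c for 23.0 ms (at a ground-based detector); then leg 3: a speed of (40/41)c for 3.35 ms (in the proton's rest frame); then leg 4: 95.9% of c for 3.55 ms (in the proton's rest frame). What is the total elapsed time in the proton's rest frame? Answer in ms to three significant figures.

τ = 48.8 ms

Leg 1: 35.3 ms is already measured in the proton's rest frame.
Leg 2: γ = 1/√(1 − 0.9584²) = 1/√0.08147 = 3.504; τ_2 = 23.0/3.504 = 6.565 ms.
Leg 3: 3.35 ms is already measured in the proton's rest frame.
Leg 4: 3.55 ms is already measured in the proton's rest frame.
Total: 35.30 + 6.565 + 3.350 + 3.550 ms.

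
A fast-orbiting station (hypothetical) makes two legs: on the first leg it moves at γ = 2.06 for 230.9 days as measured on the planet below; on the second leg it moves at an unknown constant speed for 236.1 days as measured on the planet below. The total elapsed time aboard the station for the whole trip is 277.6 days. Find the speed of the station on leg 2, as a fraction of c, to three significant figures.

β = 0.713

Leg 1: γ = 2.06; τ_1 = 230.9/2.060 = 112.1 days.
Leg 2: speed unknown; τ_2 = 236.1/γ_2.
Total proper time: 112.1 + τ_2 = 277.6, so τ_2 = 277.6 − 112.1 = 165.5 days.
γ_2 = 236.1/165.5 = 1.426; β = √(1 − 1/γ²) = √0.5086.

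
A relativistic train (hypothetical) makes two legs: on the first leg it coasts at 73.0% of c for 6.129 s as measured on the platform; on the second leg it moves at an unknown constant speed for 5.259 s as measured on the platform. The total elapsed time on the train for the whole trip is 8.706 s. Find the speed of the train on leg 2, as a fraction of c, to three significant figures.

Leg 1: β = 0.730; γ = 1/√(1 − 0.730²) = 1/√0.4671 = 1.463; τ_1 = 6.129/1.463 = 4.189 s.
Leg 2: speed unknown; τ_2 = 5.259/γ_2.
Total proper time: 4.189 + τ_2 = 8.706, so τ_2 = 8.706 − 4.189 = 4.517 s.
γ_2 = 5.259/4.517 = 1.164; β = √(1 − 1/γ²) = √0.2622.

β = 0.512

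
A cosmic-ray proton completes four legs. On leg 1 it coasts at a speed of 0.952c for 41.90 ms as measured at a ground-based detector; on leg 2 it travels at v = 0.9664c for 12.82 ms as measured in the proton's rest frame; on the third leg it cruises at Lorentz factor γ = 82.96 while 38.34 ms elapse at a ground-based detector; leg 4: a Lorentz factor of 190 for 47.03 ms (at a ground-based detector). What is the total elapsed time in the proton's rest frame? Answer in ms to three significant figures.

τ = 26.4 ms

Leg 1: γ = 1/√(1 − 0.952²) = 1/√0.09370 = 3.267; τ_1 = 41.90/3.267 = 12.83 ms.
Leg 2: 12.82 ms is already measured in the proton's rest frame.
Leg 3: γ = 82.96; τ_3 = 38.34/82.96 = 0.4622 ms.
Leg 4: γ = 190; τ_4 = 47.03/190.0 = 0.2475 ms.
Total: 12.83 + 12.82 + 0.4622 + 0.2475 ms.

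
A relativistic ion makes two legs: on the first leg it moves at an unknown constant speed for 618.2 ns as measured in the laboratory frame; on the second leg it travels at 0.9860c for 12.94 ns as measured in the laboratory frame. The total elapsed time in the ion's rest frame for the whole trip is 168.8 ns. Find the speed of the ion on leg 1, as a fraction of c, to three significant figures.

Leg 1: speed unknown; τ_1 = 618.2/γ_1.
Leg 2: γ = 1/√(1 − 0.9860²) = 1/√0.02780 = 5.997; τ_2 = 12.94/5.997 = 2.158 ns.
Total proper time: τ_1 + 2.158 = 168.8, so τ_1 = 168.8 − 2.158 = 166.6 ns.
γ_1 = 618.2/166.6 = 3.710; β = √(1 − 1/γ²) = √0.9273.

β = 0.963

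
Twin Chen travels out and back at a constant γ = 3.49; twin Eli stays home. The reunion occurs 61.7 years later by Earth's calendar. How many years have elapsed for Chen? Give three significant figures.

τ = 17.7 years

γ = 3.49
Chen's clock measures proper time along the trip: τ = Δt/γ = 61.7/3.490 years.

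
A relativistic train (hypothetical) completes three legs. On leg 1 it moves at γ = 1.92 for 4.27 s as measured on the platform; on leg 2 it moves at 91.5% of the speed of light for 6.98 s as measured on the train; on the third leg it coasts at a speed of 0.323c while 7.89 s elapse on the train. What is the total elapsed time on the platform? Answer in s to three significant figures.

Δt = 29.9 s

Leg 1: 4.27 s is already measured on the platform.
Leg 2: β = 0.915; γ = 1/√(1 − 0.915²) = 1/√0.1628 = 2.479; Δt_2 = 2.479 × 6.98 = 17.30 s.
Leg 3: γ = 1/√(1 − 0.323²) = 1/√0.8957 = 1.057; Δt_3 = 1.057 × 7.89 = 8.337 s.
Total: 4.270 + 17.30 + 8.337 s.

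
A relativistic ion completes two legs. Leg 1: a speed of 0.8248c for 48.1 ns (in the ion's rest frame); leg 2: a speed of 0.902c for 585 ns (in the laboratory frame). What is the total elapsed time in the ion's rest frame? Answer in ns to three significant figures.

Leg 1: 48.1 ns is already measured in the ion's rest frame.
Leg 2: γ = 1/√(1 − 0.902²) = 1/√0.1864 = 2.316; τ_2 = 585/2.316 = 252.6 ns.
Total: 48.10 + 252.6 ns.

τ = 301 ns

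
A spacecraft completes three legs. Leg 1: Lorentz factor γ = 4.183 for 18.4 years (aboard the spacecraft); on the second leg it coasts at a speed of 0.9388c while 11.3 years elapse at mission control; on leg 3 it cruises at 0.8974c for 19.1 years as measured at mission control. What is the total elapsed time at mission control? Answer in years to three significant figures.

Leg 1: γ = 4.183; Δt_1 = 4.183 × 18.4 = 76.97 years.
Leg 2: 11.3 years is already measured at mission control.
Leg 3: 19.1 years is already measured at mission control.
Total: 76.97 + 11.30 + 19.10 years.

Δt = 107 years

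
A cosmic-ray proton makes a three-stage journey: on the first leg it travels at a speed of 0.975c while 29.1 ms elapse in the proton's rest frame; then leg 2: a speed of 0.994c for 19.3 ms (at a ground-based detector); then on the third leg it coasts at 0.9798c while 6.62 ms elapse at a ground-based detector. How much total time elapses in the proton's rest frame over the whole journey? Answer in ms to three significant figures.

τ = 32.5 ms

Leg 1: 29.1 ms is already measured in the proton's rest frame.
Leg 2: γ = 1/√(1 − 0.994²) = 1/√0.01196 = 9.142; τ_2 = 19.3/9.142 = 2.111 ms.
Leg 3: γ = 1/√(1 − 0.9798²) = 1/√0.03999 = 5.001; τ_3 = 6.62/5.001 = 1.324 ms.
Total: 29.10 + 2.111 + 1.324 ms.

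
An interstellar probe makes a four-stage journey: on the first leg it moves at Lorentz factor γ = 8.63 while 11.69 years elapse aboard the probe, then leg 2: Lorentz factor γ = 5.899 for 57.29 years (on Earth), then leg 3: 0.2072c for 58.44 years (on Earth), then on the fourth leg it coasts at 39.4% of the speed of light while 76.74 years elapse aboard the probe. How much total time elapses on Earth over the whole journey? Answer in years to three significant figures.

Leg 1: γ = 8.63; Δt_1 = 8.630 × 11.69 = 100.9 years.
Leg 2: 57.29 years is already measured on Earth.
Leg 3: 58.44 years is already measured on Earth.
Leg 4: β = 0.394; γ = 1/√(1 − 0.394²) = 1/√0.8448 = 1.088; Δt_4 = 1.088 × 76.74 = 83.49 years.
Total: 100.9 + 57.29 + 58.44 + 83.49 years.

Δt = 300 years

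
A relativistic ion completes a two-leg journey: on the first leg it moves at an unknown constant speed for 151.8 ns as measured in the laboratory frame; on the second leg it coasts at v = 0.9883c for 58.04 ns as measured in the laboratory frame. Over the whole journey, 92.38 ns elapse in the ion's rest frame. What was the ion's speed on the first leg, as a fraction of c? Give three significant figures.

β = 0.835

Leg 1: speed unknown; τ_1 = 151.8/γ_1.
Leg 2: γ = 1/√(1 − 0.9883²) = 1/√0.02326 = 6.556; τ_2 = 58.04/6.556 = 8.852 ns.
Total proper time: τ_1 + 8.852 = 92.38, so τ_1 = 92.38 − 8.852 = 83.53 ns.
γ_1 = 151.8/83.53 = 1.817; β = √(1 − 1/γ²) = √0.6972.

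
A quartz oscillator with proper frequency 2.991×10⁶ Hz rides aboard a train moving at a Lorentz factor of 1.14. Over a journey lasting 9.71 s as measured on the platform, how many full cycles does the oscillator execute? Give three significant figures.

N = 2.55×10⁷

γ = 1.14
The oscillator's own cycle count is N = f × τ where τ is the proper time on the train. τ = Δt/γ = 9.71/1.140 = 8.518 s = 8.518×10⁰ s.
N = 2.991×10⁶ × 8.518×10⁰ = 2.548×10⁷.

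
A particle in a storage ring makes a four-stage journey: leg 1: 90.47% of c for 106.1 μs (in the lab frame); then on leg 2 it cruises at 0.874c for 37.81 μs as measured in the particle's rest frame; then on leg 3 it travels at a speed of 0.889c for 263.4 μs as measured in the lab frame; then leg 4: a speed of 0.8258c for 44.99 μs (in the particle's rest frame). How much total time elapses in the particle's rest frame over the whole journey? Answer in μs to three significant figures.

Leg 1: β = 0.9047; γ = 1/√(1 − 0.9047²) = 1/√0.1815 = 2.347; τ_1 = 106.1/2.347 = 45.20 μs.
Leg 2: 37.81 μs is already measured in the particle's rest frame.
Leg 3: γ = 1/√(1 − 0.889²) = 1/√0.2097 = 2.184; τ_3 = 263.4/2.184 = 120.6 μs.
Leg 4: 44.99 μs is already measured in the particle's rest frame.
Total: 45.20 + 37.81 + 120.6 + 44.99 μs.

τ = 249 μs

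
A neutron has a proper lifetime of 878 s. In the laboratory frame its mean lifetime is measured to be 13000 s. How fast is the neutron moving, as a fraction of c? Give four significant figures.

γ = Δt/τ₀ = 13000/878 = 14.81
β = √(1 − 1/γ²) = √(1 − 0.004561) = √0.9954

β = 0.9977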